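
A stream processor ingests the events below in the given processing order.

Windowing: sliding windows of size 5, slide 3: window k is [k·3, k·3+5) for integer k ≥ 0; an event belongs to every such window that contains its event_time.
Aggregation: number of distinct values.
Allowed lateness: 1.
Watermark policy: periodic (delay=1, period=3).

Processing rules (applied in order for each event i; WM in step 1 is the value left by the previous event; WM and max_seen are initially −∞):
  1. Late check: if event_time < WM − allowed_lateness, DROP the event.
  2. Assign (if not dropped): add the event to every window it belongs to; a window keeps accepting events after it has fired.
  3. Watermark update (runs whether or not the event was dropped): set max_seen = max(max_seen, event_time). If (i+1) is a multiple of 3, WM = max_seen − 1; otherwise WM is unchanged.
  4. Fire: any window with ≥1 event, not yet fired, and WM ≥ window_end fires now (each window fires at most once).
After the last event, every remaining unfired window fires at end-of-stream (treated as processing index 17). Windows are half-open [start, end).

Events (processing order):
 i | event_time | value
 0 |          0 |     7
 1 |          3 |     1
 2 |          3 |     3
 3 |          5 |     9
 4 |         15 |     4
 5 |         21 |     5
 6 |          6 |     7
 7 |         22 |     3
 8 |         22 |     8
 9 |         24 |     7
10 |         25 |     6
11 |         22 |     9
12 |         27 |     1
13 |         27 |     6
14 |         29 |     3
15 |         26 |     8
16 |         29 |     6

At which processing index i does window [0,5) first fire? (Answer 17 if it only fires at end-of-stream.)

i=0 t=0 v=7: → [0,5); WM=−∞
i=1 t=3 v=1: → [3,8),[0,5); WM=−∞
i=2 t=3 v=3: → [3,8),[0,5); WM=2
i=3 t=5 v=9: → [3,8); WM=2
i=4 t=15 v=4: → [15,20),[12,17); WM=2
i=5 t=21 v=5: → [21,26),[18,23); WM=20; [0,5) fires=3 [3,8) fires=3 [12,17) fires=1 [15,20) fires=1
i=6 t=6 v=7: DROP (t<20-1); WM=20
i=7 t=22 v=3: → [21,26),[18,23); WM=20
i=8 t=22 v=8: → [21,26),[18,23); WM=21
i=9 t=24 v=7: → [24,29),[21,26); WM=21
i=10 t=25 v=6: → [24,29),[21,26); WM=21
i=11 t=22 v=9: → [21,26),[18,23); WM=24; [18,23) fires=4
i=12 t=27 v=1: → [27,32),[24,29); WM=24
i=13 t=27 v=6: → [27,32),[24,29); WM=24
i=14 t=29 v=3: → [27,32); WM=28; [21,26) fires=6
i=15 t=26 v=8: DROP (t<28-1); WM=28
i=16 t=29 v=6: → [27,32); WM=28

5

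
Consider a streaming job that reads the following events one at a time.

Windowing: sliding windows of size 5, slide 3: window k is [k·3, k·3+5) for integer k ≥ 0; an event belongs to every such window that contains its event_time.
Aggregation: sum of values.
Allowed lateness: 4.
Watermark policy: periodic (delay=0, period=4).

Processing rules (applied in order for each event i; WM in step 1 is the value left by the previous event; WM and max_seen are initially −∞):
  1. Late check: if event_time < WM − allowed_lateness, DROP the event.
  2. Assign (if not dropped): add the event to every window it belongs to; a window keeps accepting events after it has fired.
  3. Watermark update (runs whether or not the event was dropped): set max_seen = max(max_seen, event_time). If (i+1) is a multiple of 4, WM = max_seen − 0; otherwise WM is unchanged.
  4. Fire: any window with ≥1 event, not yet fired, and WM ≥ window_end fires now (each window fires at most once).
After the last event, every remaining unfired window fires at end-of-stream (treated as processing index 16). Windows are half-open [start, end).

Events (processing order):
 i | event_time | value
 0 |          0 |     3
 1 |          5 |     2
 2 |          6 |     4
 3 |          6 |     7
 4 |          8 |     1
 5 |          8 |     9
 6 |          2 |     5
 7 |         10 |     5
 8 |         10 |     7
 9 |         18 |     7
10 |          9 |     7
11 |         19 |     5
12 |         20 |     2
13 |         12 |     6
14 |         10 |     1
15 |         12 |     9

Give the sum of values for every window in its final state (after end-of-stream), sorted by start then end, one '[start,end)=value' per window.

i=0 t=0 v=3: → [0,5); WM=−∞
i=1 t=5 v=2: → [3,8); WM=−∞
i=2 t=6 v=4: → [6,11),[3,8); WM=−∞
i=3 t=6 v=7: → [6,11),[3,8); WM=6; [0,5) fires=3
i=4 t=8 v=1: → [6,11); WM=6
i=5 t=8 v=9: → [6,11); WM=6
i=6 t=2 v=5: → [0,5); WM=6
i=7 t=10 v=5: → [9,14),[6,11); WM=10; [3,8) fires=13
i=8 t=10 v=7: → [9,14),[6,11); WM=10
i=9 t=18 v=7: → [18,23),[15,20); WM=10
i=10 t=9 v=7: → [9,14),[6,11); WM=10
i=11 t=19 v=5: → [18,23),[15,20); WM=19; [6,11) fires=40 [9,14) fires=19
i=12 t=20 v=2: → [18,23); WM=19
i=13 t=12 v=6: DROP (t<19-4); WM=19
i=14 t=10 v=1: DROP (t<19-4); WM=19
i=15 t=12 v=9: DROP (t<19-4); WM=20; [15,20) fires=12

[0,5)=8 [3,8)=13 [6,11)=40 [9,14)=19 [15,20)=12 [18,23)=14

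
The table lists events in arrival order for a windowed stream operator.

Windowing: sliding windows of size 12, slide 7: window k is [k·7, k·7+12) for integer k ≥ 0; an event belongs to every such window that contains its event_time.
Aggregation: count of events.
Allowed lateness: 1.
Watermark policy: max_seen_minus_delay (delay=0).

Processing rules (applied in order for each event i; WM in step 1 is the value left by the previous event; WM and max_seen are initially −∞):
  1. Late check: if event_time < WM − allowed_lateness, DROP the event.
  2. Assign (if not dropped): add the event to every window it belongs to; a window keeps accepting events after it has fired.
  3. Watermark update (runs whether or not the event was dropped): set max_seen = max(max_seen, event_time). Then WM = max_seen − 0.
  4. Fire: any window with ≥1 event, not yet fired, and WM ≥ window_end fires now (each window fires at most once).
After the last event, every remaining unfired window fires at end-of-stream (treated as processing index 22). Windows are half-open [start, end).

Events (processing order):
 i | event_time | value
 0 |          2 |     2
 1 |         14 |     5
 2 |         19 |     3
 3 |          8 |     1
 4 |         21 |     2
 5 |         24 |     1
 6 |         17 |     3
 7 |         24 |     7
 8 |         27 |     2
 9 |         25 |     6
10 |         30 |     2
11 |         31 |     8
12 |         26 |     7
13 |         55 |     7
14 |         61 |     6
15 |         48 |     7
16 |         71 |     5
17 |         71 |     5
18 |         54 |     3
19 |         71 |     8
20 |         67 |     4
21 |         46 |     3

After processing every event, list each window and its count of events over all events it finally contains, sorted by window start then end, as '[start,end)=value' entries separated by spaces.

[0,12)=1 [7,19)=1 [14,26)=5 [21,33)=6 [28,40)=2 [49,61)=1 [56,68)=1 [63,75)=3 [70,82)=3

i=0 t=2 v=2: → [0,12); WM=2
i=1 t=14 v=5: → [14,26),[7,19); WM=14; [0,12) fires=1
i=2 t=19 v=3: → [14,26); WM=19; [7,19) fires=1
i=3 t=8 v=1: DROP (t<19-1); WM=19
i=4 t=21 v=2: → [21,33),[14,26); WM=21
i=5 t=24 v=1: → [21,33),[14,26); WM=24
i=6 t=17 v=3: DROP (t<24-1); WM=24
i=7 t=24 v=7: → [21,33),[14,26); WM=24
i=8 t=27 v=2: → [21,33); WM=27; [14,26) fires=5
i=9 t=25 v=6: DROP (t<27-1); WM=27
i=10 t=30 v=2: → [28,40),[21,33); WM=30
i=11 t=31 v=8: → [28,40),[21,33); WM=31
i=12 t=26 v=7: DROP (t<31-1); WM=31
i=13 t=55 v=7: → [49,61); WM=55; [21,33) fires=6 [28,40) fires=2
i=14 t=61 v=6: → [56,68); WM=61; [49,61) fires=1
i=15 t=48 v=7: DROP (t<61-1); WM=61
i=16 t=71 v=5: → [70,82),[63,75); WM=71; [56,68) fires=1
i=17 t=71 v=5: → [70,82),[63,75); WM=71
i=18 t=54 v=3: DROP (t<71-1); WM=71
i=19 t=71 v=8: → [70,82),[63,75); WM=71
i=20 t=67 v=4: DROP (t<71-1); WM=71
i=21 t=46 v=3: DROP (t<71-1); WM=71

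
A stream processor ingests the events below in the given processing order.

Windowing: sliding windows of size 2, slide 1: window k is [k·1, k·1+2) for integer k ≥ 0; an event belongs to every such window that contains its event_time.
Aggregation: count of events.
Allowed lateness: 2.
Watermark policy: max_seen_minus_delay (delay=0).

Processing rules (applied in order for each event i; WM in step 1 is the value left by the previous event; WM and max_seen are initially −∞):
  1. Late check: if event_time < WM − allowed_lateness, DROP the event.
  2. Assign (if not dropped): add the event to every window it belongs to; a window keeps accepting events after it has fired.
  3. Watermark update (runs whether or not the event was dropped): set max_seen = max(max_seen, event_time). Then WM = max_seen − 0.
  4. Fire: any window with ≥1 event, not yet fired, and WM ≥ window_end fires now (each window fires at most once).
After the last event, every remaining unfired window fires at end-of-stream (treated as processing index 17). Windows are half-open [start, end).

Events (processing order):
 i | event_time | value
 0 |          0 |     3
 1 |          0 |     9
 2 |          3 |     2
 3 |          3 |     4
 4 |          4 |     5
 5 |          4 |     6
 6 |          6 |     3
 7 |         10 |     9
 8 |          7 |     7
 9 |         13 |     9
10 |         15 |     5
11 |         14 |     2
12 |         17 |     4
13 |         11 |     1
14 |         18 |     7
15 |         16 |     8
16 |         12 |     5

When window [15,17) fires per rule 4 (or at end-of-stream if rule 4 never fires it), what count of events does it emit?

1

i=0 t=0 v=3: → [0,2); WM=0
i=1 t=0 v=9: → [0,2); WM=0
i=2 t=3 v=2: → [3,5),[2,4); WM=3; [0,2) fires=2
i=3 t=3 v=4: → [3,5),[2,4); WM=3
i=4 t=4 v=5: → [4,6),[3,5); WM=4; [2,4) fires=2
i=5 t=4 v=6: → [4,6),[3,5); WM=4
i=6 t=6 v=3: → [6,8),[5,7); WM=6; [3,5) fires=4 [4,6) fires=2
i=7 t=10 v=9: → [10,12),[9,11); WM=10; [5,7) fires=1 [6,8) fires=1
i=8 t=7 v=7: DROP (t<10-2); WM=10
i=9 t=13 v=9: → [13,15),[12,14); WM=13; [9,11) fires=1 [10,12) fires=1
i=10 t=15 v=5: → [15,17),[14,16); WM=15; [12,14) fires=1 [13,15) fires=1
i=11 t=14 v=2: → [14,16),[13,15); WM=15
i=12 t=17 v=4: → [17,19),[16,18); WM=17; [14,16) fires=2 [15,17) fires=1
i=13 t=11 v=1: DROP (t<17-2); WM=17
i=14 t=18 v=7: → [18,20),[17,19); WM=18; [16,18) fires=1
i=15 t=16 v=8: → [16,18),[15,17); WM=18
i=16 t=12 v=5: DROP (t<18-2); WM=18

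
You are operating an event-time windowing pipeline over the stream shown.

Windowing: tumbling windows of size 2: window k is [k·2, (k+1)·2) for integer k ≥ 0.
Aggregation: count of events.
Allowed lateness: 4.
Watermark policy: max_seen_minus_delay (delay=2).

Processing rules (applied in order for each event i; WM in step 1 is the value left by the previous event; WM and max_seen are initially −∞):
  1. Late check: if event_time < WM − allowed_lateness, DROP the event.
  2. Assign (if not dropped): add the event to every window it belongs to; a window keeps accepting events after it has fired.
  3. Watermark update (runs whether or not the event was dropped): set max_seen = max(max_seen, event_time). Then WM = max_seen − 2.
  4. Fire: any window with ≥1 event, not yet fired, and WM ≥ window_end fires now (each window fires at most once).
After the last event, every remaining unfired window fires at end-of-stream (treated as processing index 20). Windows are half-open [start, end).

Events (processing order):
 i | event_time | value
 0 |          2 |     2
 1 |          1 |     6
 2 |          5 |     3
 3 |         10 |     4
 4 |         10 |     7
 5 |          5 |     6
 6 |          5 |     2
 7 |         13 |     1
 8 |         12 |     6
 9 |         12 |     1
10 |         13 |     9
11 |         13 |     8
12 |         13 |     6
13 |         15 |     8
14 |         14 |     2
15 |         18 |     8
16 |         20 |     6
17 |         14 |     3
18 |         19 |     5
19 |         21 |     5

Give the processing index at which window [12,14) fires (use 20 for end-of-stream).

15

i=0 t=2 v=2: → [2,4); WM=0
i=1 t=1 v=6: → [0,2); WM=0
i=2 t=5 v=3: → [4,6); WM=3; [0,2) fires=1
i=3 t=10 v=4: → [10,12); WM=8; [2,4) fires=1 [4,6) fires=1
i=4 t=10 v=7: → [10,12); WM=8
i=5 t=5 v=6: → [4,6); WM=8
i=6 t=5 v=2: → [4,6); WM=8
i=7 t=13 v=1: → [12,14); WM=11
i=8 t=12 v=6: → [12,14); WM=11
i=9 t=12 v=1: → [12,14); WM=11
i=10 t=13 v=9: → [12,14); WM=11
i=11 t=13 v=8: → [12,14); WM=11
i=12 t=13 v=6: → [12,14); WM=11
i=13 t=15 v=8: → [14,16); WM=13; [10,12) fires=2
i=14 t=14 v=2: → [14,16); WM=13
i=15 t=18 v=8: → [18,20); WM=16; [12,14) fires=6 [14,16) fires=2
i=16 t=20 v=6: → [20,22); WM=18
i=17 t=14 v=3: → [14,16); WM=18
i=18 t=19 v=5: → [18,20); WM=18
i=19 t=21 v=5: → [20,22); WM=19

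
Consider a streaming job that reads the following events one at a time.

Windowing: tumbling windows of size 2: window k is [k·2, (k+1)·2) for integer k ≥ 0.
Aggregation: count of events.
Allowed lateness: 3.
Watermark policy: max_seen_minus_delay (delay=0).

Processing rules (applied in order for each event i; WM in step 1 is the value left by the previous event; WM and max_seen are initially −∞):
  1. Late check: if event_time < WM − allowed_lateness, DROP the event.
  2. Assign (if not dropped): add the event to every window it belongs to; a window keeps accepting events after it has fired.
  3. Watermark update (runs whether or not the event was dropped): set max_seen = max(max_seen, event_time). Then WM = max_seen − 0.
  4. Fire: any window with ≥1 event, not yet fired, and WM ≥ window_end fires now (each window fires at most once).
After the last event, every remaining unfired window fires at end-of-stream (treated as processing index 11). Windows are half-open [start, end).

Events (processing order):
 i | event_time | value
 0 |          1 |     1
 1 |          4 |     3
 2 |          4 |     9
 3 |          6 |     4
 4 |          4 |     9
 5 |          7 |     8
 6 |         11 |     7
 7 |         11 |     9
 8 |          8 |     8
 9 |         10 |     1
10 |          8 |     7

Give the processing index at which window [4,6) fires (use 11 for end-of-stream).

3

i=0 t=1 v=1: → [0,2); WM=1
i=1 t=4 v=3: → [4,6); WM=4; [0,2) fires=1
i=2 t=4 v=9: → [4,6); WM=4
i=3 t=6 v=4: → [6,8); WM=6; [4,6) fires=2
i=4 t=4 v=9: → [4,6); WM=6
i=5 t=7 v=8: → [6,8); WM=7
i=6 t=11 v=7: → [10,12); WM=11; [6,8) fires=2
i=7 t=11 v=9: → [10,12); WM=11
i=8 t=8 v=8: → [8,10); WM=11; [8,10) fires=1
i=9 t=10 v=1: → [10,12); WM=11
i=10 t=8 v=7: → [8,10); WM=11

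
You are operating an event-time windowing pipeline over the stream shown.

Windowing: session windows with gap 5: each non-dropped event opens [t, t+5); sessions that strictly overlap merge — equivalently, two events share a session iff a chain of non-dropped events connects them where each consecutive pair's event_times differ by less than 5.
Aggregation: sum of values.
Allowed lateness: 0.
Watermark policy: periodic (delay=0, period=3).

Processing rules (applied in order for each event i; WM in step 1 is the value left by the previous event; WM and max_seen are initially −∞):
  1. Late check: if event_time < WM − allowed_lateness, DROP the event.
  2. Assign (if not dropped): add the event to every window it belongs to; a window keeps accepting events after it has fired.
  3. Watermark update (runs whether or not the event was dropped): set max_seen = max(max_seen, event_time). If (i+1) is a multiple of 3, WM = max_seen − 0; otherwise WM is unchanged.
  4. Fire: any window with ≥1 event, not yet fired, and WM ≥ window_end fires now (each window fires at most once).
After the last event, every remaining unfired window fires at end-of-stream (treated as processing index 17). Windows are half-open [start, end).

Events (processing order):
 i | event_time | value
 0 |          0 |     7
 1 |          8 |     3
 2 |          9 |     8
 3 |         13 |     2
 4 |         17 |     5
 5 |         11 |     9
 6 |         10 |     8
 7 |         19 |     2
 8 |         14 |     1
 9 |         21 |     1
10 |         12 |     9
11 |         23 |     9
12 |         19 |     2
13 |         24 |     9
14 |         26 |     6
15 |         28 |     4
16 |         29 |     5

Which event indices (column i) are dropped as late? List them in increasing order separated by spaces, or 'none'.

6 8 10 12

i=0 t=0 v=7: → [0,5); WM=−∞
i=1 t=8 v=3: → [8,13); WM=−∞
i=2 t=9 v=8: → [8,14); WM=9
i=3 t=13 v=2: → [8,18); WM=9
i=4 t=17 v=5: → [8,22); WM=9
i=5 t=11 v=9: → [8,22); WM=17
i=6 t=10 v=8: DROP (t<17-0); WM=17
i=7 t=19 v=2: → [8,24); WM=17
i=8 t=14 v=1: DROP (t<17-0); WM=19
i=9 t=21 v=1: → [8,26); WM=19
i=10 t=12 v=9: DROP (t<19-0); WM=19
i=11 t=23 v=9: → [8,28); WM=23
i=12 t=19 v=2: DROP (t<23-0); WM=23
i=13 t=24 v=9: → [8,29); WM=23
i=14 t=26 v=6: → [8,31); WM=26
i=15 t=28 v=4: → [8,33); WM=26
i=16 t=29 v=5: → [8,34); WM=26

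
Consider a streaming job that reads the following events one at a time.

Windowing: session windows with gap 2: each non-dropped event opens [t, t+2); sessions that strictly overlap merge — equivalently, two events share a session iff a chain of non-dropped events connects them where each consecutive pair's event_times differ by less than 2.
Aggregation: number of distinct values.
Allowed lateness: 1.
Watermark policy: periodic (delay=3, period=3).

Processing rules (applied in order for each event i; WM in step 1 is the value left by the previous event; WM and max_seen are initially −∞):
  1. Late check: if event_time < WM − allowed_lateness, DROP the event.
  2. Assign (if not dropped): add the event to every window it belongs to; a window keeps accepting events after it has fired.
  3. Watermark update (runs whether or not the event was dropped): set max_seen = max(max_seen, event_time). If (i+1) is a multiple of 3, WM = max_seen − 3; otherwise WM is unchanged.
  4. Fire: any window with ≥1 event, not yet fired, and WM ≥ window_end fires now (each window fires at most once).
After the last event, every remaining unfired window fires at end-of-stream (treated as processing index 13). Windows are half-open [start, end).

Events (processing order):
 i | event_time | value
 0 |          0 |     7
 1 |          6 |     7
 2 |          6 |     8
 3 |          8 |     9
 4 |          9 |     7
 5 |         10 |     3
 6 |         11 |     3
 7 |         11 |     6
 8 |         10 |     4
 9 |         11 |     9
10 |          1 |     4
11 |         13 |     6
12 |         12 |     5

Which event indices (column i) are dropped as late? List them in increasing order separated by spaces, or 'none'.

10

i=0 t=0 v=7: → [0,2); WM=−∞
i=1 t=6 v=7: → [6,8); WM=−∞
i=2 t=6 v=8: → [6,8); WM=3
i=3 t=8 v=9: → [8,10); WM=3
i=4 t=9 v=7: → [8,11); WM=3
i=5 t=10 v=3: → [8,12); WM=7
i=6 t=11 v=3: → [8,13); WM=7
i=7 t=11 v=6: → [8,13); WM=7
i=8 t=10 v=4: → [8,13); WM=8
i=9 t=11 v=9: → [8,13); WM=8
i=10 t=1 v=4: DROP (t<8-1); WM=8
i=11 t=13 v=6: → [13,15); WM=10
i=12 t=12 v=5: → [8,15); WM=10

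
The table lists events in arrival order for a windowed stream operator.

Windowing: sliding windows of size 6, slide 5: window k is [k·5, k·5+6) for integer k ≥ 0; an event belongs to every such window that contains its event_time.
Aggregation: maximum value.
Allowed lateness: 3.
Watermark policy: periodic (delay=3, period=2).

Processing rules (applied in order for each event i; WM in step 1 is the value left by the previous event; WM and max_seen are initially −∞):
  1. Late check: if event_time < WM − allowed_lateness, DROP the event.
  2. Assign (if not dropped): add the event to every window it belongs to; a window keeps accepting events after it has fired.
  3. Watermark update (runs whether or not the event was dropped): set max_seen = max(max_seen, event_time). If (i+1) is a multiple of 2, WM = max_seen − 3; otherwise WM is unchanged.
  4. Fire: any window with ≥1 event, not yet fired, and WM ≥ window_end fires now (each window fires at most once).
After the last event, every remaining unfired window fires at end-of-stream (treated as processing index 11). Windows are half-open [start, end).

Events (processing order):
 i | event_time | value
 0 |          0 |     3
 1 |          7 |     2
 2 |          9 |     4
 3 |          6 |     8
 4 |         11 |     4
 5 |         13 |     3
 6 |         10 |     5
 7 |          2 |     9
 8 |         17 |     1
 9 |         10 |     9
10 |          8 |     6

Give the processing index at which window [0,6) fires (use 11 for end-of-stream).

i=0 t=0 v=3: → [0,6); WM=−∞
i=1 t=7 v=2: → [5,11); WM=4
i=2 t=9 v=4: → [5,11); WM=4
i=3 t=6 v=8: → [5,11); WM=6; [0,6) fires=3
i=4 t=11 v=4: → [10,16); WM=6
i=5 t=13 v=3: → [10,16); WM=10
i=6 t=10 v=5: → [10,16),[5,11); WM=10
i=7 t=2 v=9: DROP (t<10-3); WM=10
i=8 t=17 v=1: → [15,21); WM=10
i=9 t=10 v=9: → [10,16),[5,11); WM=14; [5,11) fires=9
i=10 t=8 v=6: DROP (t<14-3); WM=14

3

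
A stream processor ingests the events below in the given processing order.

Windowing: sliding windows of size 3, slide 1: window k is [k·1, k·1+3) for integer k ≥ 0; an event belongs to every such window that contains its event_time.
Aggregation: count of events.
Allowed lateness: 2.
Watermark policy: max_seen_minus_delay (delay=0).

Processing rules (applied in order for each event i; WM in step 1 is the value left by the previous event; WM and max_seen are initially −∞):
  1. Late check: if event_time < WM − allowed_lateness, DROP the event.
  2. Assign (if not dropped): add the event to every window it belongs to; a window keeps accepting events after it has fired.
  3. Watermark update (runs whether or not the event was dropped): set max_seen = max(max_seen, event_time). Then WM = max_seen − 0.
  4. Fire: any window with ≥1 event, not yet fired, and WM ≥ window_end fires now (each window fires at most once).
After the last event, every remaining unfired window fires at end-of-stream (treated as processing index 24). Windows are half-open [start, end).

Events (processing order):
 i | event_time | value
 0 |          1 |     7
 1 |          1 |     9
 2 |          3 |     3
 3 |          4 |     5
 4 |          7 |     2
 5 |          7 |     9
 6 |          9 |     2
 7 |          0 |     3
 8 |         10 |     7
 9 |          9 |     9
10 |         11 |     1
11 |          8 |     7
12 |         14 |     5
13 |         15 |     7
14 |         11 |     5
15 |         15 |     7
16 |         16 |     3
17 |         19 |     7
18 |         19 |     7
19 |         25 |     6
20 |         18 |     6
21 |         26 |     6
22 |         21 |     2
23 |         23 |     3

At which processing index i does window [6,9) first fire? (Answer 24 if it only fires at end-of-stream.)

i=0 t=1 v=7: → [1,4),[0,3); WM=1
i=1 t=1 v=9: → [1,4),[0,3); WM=1
i=2 t=3 v=3: → [3,6),[2,5),[1,4); WM=3; [0,3) fires=2
i=3 t=4 v=5: → [4,7),[3,6),[2,5); WM=4; [1,4) fires=3
i=4 t=7 v=2: → [7,10),[6,9),[5,8); WM=7; [2,5) fires=2 [3,6) fires=2 [4,7) fires=1
i=5 t=7 v=9: → [7,10),[6,9),[5,8); WM=7
i=6 t=9 v=2: → [9,12),[8,11),[7,10); WM=9; [5,8) fires=2 [6,9) fires=2
i=7 t=0 v=3: DROP (t<9-2); WM=9
i=8 t=10 v=7: → [10,13),[9,12),[8,11); WM=10; [7,10) fires=3
i=9 t=9 v=9: → [9,12),[8,11),[7,10); WM=10
i=10 t=11 v=1: → [11,14),[10,13),[9,12); WM=11; [8,11) fires=3
i=11 t=8 v=7: DROP (t<11-2); WM=11
i=12 t=14 v=5: → [14,17),[13,16),[12,15); WM=14; [9,12) fires=4 [10,13) fires=2 [11,14) fires=1
i=13 t=15 v=7: → [15,18),[14,17),[13,16); WM=15; [12,15) fires=1
i=14 t=11 v=5: DROP (t<15-2); WM=15
i=15 t=15 v=7: → [15,18),[14,17),[13,16); WM=15
i=16 t=16 v=3: → [16,19),[15,18),[14,17); WM=16; [13,16) fires=3
i=17 t=19 v=7: → [19,22),[18,21),[17,20); WM=19; [14,17) fires=4 [15,18) fires=3 [16,19) fires=1
i=18 t=19 v=7: → [19,22),[18,21),[17,20); WM=19
i=19 t=25 v=6: → [25,28),[24,27),[23,26); WM=25; [17,20) fires=2 [18,21) fires=2 [19,22) fires=2
i=20 t=18 v=6: DROP (t<25-2); WM=25
i=21 t=26 v=6: → [26,29),[25,28),[24,27); WM=26; [23,26) fires=1
i=22 t=21 v=2: DROP (t<26-2); WM=26
i=23 t=23 v=3: DROP (t<26-2); WM=26

6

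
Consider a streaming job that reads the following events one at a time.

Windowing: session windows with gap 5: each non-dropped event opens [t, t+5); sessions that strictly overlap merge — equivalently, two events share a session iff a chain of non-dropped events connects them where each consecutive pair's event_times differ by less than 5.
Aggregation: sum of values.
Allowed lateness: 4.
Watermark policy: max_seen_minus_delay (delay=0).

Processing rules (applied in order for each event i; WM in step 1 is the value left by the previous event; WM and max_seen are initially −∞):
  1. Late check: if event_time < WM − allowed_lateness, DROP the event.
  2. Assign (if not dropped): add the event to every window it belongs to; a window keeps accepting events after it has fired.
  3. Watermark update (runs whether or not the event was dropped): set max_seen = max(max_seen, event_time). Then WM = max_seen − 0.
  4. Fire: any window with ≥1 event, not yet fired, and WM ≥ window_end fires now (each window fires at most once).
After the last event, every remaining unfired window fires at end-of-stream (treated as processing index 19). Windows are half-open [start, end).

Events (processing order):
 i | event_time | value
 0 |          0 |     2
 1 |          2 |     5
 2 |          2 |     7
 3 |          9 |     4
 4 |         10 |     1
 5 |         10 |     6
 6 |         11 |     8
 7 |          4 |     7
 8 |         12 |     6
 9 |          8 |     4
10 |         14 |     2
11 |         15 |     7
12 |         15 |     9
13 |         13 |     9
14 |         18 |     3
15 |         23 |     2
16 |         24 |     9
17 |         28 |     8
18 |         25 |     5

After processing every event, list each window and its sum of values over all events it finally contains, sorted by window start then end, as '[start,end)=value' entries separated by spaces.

i=0 t=0 v=2: → [0,5); WM=0
i=1 t=2 v=5: → [0,7); WM=2
i=2 t=2 v=7: → [0,7); WM=2
i=3 t=9 v=4: → [9,14); WM=9
i=4 t=10 v=1: → [9,15); WM=10
i=5 t=10 v=6: → [9,15); WM=10
i=6 t=11 v=8: → [9,16); WM=11
i=7 t=4 v=7: DROP (t<11-4); WM=11
i=8 t=12 v=6: → [9,17); WM=12
i=9 t=8 v=4: → [8,17); WM=12
i=10 t=14 v=2: → [8,19); WM=14
i=11 t=15 v=7: → [8,20); WM=15
i=12 t=15 v=9: → [8,20); WM=15
i=13 t=13 v=9: → [8,20); WM=15
i=14 t=18 v=3: → [8,23); WM=18
i=15 t=23 v=2: → [23,28); WM=23
i=16 t=24 v=9: → [23,29); WM=24
i=17 t=28 v=8: → [23,33); WM=28
i=18 t=25 v=5: → [23,33); WM=28

[0,7)=14 [8,23)=59 [23,33)=24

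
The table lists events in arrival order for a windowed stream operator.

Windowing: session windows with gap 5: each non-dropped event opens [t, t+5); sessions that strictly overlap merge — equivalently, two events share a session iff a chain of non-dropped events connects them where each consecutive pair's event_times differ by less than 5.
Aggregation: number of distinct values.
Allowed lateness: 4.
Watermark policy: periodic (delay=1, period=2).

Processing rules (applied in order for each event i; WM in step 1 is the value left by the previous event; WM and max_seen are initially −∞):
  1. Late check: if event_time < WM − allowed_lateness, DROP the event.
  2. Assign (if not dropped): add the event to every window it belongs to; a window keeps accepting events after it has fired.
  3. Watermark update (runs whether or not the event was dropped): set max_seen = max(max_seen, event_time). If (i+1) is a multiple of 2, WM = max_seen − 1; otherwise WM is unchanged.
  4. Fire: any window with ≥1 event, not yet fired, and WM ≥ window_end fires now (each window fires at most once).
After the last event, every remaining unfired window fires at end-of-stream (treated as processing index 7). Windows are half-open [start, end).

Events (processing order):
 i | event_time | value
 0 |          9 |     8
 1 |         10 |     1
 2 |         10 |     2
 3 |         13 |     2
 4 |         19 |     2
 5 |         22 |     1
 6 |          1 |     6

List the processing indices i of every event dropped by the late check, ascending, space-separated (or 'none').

i=0 t=9 v=8: → [9,14); WM=−∞
i=1 t=10 v=1: → [9,15); WM=9
i=2 t=10 v=2: → [9,15); WM=9
i=3 t=13 v=2: → [9,18); WM=12
i=4 t=19 v=2: → [19,24); WM=12
i=5 t=22 v=1: → [19,27); WM=21
i=6 t=1 v=6: DROP (t<21-4); WM=21

6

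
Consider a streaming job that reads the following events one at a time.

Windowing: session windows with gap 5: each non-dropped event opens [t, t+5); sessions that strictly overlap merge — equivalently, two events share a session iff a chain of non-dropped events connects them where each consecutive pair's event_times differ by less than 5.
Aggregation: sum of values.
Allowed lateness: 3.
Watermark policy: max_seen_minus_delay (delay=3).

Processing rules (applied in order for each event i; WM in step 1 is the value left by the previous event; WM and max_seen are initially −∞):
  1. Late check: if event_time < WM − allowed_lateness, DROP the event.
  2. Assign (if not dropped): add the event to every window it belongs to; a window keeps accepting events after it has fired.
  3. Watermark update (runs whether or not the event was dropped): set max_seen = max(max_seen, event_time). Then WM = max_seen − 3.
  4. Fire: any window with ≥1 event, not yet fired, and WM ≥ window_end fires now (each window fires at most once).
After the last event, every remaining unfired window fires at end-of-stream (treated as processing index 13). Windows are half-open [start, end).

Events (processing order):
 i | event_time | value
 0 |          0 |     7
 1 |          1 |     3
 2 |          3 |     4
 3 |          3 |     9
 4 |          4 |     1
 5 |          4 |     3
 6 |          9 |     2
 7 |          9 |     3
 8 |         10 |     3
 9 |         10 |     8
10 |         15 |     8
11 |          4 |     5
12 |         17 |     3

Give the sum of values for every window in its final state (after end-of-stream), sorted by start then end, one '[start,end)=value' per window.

i=0 t=0 v=7: → [0,5); WM=-3
i=1 t=1 v=3: → [0,6); WM=-2
i=2 t=3 v=4: → [0,8); WM=0
i=3 t=3 v=9: → [0,8); WM=0
i=4 t=4 v=1: → [0,9); WM=1
i=5 t=4 v=3: → [0,9); WM=1
i=6 t=9 v=2: → [9,14); WM=6
i=7 t=9 v=3: → [9,14); WM=6
i=8 t=10 v=3: → [9,15); WM=7
i=9 t=10 v=8: → [9,15); WM=7
i=10 t=15 v=8: → [15,20); WM=12
i=11 t=4 v=5: DROP (t<12-3); WM=12
i=12 t=17 v=3: → [15,22); WM=14

[0,9)=27 [9,15)=16 [15,22)=11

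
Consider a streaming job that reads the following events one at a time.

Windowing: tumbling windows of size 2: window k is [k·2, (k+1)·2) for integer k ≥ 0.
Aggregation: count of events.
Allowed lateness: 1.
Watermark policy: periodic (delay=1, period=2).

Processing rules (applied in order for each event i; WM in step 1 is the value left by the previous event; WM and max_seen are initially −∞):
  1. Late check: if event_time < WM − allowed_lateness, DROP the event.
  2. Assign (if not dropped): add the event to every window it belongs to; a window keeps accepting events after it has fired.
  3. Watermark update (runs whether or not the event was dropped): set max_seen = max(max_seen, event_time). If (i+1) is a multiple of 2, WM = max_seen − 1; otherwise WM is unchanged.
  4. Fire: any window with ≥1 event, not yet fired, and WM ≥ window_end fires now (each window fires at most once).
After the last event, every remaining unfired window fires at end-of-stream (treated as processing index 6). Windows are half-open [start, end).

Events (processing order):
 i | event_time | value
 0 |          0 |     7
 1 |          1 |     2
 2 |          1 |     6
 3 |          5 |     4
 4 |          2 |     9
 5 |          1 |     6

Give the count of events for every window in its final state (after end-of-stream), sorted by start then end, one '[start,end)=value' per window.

[0,2)=3 [4,6)=1

i=0 t=0 v=7: → [0,2); WM=−∞
i=1 t=1 v=2: → [0,2); WM=0
i=2 t=1 v=6: → [0,2); WM=0
i=3 t=5 v=4: → [4,6); WM=4; [0,2) fires=3
i=4 t=2 v=9: DROP (t<4-1); WM=4
i=5 t=1 v=6: DROP (t<4-1); WM=4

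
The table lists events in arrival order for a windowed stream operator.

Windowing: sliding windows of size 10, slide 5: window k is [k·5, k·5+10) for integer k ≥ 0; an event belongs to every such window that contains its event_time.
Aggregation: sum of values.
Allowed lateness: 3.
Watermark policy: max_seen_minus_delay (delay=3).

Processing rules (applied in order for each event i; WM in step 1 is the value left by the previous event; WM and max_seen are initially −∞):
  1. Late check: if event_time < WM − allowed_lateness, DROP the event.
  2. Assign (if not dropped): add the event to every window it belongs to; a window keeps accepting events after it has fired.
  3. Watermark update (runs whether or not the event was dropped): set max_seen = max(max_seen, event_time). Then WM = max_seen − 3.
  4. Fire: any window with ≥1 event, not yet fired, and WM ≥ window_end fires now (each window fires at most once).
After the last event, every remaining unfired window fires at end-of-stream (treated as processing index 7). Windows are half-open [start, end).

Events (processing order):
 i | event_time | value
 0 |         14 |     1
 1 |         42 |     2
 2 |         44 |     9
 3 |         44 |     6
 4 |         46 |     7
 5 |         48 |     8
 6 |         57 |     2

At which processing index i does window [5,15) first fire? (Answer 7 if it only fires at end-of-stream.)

1

i=0 t=14 v=1: → [10,20),[5,15); WM=11
i=1 t=42 v=2: → [40,50),[35,45); WM=39; [5,15) fires=1 [10,20) fires=1
i=2 t=44 v=9: → [40,50),[35,45); WM=41
i=3 t=44 v=6: → [40,50),[35,45); WM=41
i=4 t=46 v=7: → [45,55),[40,50); WM=43
i=5 t=48 v=8: → [45,55),[40,50); WM=45; [35,45) fires=17
i=6 t=57 v=2: → [55,65),[50,60); WM=54; [40,50) fires=32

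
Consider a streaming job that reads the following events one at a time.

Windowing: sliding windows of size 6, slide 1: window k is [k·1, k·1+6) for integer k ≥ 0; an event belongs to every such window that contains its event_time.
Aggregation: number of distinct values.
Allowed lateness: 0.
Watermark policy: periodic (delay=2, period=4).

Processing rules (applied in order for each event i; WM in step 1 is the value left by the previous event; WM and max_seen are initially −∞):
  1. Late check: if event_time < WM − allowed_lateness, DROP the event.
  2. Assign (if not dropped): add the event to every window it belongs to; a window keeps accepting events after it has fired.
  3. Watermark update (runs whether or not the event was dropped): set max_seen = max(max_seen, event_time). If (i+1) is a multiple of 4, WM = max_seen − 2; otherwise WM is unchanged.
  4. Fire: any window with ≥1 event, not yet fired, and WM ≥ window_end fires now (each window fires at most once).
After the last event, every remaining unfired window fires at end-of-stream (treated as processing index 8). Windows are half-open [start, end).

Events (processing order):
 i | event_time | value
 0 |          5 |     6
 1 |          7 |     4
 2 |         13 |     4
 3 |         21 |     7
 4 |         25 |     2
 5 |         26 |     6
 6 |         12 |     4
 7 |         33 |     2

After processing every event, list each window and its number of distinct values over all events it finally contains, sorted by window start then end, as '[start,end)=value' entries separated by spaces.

i=0 t=5 v=6: → [5,11),[4,10),[3,9),[2,8),[1,7),[0,6); WM=−∞
i=1 t=7 v=4: → [7,13),[6,12),[5,11),[4,10),[3,9),[2,8); WM=−∞
i=2 t=13 v=4: → [13,19),[12,18),[11,17),[10,16),[9,15),[8,14); WM=−∞
i=3 t=21 v=7: → [21,27),[20,26),[19,25),[18,24),[17,23),[16,22); WM=19; [0,6) fires=1 [1,7) fires=1 [2,8) fires=2 [3,9) fires=2 [4,10) fires=2 [5,11) fires=2 [6,12) fires=1 [7,13) fires=1 [8,14) fires=1 [9,15) fires=1 [10,16) fires=1 [11,17) fires=1 [12,18) fires=1 [13,19) fires=1
i=4 t=25 v=2: → [25,31),[24,30),[23,29),[22,28),[21,27),[20,26); WM=19
i=5 t=26 v=6: → [26,32),[25,31),[24,30),[23,29),[22,28),[21,27); WM=19
i=6 t=12 v=4: DROP (t<19-0); WM=19
i=7 t=33 v=2: → [33,39),[32,38),[31,37),[30,36),[29,35),[28,34); WM=31; [16,22) fires=1 [17,23) fires=1 [18,24) fires=1 [19,25) fires=1 [20,26) fires=2 [21,27) fires=3 [22,28) fires=2 [23,29) fires=2 [24,30) fires=2 [25,31) fires=2

[0,6)=1 [1,7)=1 [2,8)=2 [3,9)=2 [4,10)=2 [5,11)=2 [6,12)=1 [7,13)=1 [8,14)=1 [9,15)=1 [10,16)=1 [11,17)=1 [12,18)=1 [13,19)=1 [16,22)=1 [17,23)=1 [18,24)=1 [19,25)=1 [20,26)=2 [21,27)=3 [22,28)=2 [23,29)=2 [24,30)=2 [25,31)=2 [26,32)=1 [28,34)=1 [29,35)=1 [30,36)=1 [31,37)=1 [32,38)=1 [33,39)=1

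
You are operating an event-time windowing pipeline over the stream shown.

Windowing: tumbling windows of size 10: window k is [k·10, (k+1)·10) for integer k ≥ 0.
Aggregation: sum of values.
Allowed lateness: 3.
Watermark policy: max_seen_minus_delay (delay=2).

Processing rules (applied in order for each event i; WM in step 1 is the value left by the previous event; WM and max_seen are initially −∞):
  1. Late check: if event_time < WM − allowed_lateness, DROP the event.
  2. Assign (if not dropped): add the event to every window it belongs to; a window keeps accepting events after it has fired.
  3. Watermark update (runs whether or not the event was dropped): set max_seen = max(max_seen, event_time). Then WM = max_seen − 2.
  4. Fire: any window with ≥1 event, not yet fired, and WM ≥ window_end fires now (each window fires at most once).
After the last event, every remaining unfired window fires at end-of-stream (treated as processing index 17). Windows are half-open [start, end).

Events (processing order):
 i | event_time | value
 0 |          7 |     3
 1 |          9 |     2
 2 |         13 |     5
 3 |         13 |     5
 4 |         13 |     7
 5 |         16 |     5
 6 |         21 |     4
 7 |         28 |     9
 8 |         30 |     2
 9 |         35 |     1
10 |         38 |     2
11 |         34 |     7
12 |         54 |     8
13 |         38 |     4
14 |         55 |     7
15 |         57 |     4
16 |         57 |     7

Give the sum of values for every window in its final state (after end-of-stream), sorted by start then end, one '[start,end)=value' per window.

[0,10)=5 [10,20)=22 [20,30)=13 [30,40)=12 [50,60)=26

i=0 t=7 v=3: → [0,10); WM=5
i=1 t=9 v=2: → [0,10); WM=7
i=2 t=13 v=5: → [10,20); WM=11; [0,10) fires=5
i=3 t=13 v=5: → [10,20); WM=11
i=4 t=13 v=7: → [10,20); WM=11
i=5 t=16 v=5: → [10,20); WM=14
i=6 t=21 v=4: → [20,30); WM=19
i=7 t=28 v=9: → [20,30); WM=26; [10,20) fires=22
i=8 t=30 v=2: → [30,40); WM=28
i=9 t=35 v=1: → [30,40); WM=33; [20,30) fires=13
i=10 t=38 v=2: → [30,40); WM=36
i=11 t=34 v=7: → [30,40); WM=36
i=12 t=54 v=8: → [50,60); WM=52; [30,40) fires=12
i=13 t=38 v=4: DROP (t<52-3); WM=52
i=14 t=55 v=7: → [50,60); WM=53
i=15 t=57 v=4: → [50,60); WM=55
i=16 t=57 v=7: → [50,60); WM=55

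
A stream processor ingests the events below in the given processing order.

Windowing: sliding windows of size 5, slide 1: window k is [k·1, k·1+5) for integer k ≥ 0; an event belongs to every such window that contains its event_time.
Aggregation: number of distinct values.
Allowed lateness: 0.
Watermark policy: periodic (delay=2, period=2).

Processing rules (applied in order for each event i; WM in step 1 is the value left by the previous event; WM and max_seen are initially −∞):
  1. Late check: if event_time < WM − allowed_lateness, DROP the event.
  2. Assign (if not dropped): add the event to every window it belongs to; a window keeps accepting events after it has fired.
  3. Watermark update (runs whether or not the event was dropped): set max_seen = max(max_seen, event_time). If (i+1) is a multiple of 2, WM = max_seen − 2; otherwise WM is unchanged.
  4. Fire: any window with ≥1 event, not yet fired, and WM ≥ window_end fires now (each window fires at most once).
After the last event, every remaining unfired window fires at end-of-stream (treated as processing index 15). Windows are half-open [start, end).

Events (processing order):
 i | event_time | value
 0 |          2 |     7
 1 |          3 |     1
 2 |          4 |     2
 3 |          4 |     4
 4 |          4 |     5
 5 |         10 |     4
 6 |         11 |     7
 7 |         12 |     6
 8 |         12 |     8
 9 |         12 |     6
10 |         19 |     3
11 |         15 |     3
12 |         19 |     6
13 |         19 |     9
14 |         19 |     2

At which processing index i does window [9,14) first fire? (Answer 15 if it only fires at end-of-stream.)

i=0 t=2 v=7: → [2,7),[1,6),[0,5); WM=−∞
i=1 t=3 v=1: → [3,8),[2,7),[1,6),[0,5); WM=1
i=2 t=4 v=2: → [4,9),[3,8),[2,7),[1,6),[0,5); WM=1
i=3 t=4 v=4: → [4,9),[3,8),[2,7),[1,6),[0,5); WM=2
i=4 t=4 v=5: → [4,9),[3,8),[2,7),[1,6),[0,5); WM=2
i=5 t=10 v=4: → [10,15),[9,14),[8,13),[7,12),[6,11); WM=8; [0,5) fires=5 [1,6) fires=5 [2,7) fires=5 [3,8) fires=4
i=6 t=11 v=7: → [11,16),[10,15),[9,14),[8,13),[7,12); WM=8
i=7 t=12 v=6: → [12,17),[11,16),[10,15),[9,14),[8,13); WM=10; [4,9) fires=3
i=8 t=12 v=8: → [12,17),[11,16),[10,15),[9,14),[8,13); WM=10
i=9 t=12 v=6: → [12,17),[11,16),[10,15),[9,14),[8,13); WM=10
i=10 t=19 v=3: → [19,24),[18,23),[17,22),[16,21),[15,20); WM=10
i=11 t=15 v=3: → [15,20),[14,19),[13,18),[12,17),[11,16); WM=17; [6,11) fires=1 [7,12) fires=2 [8,13) fires=4 [9,14) fires=4 [10,15) fires=4 [11,16) fires=4 [12,17) fires=3
i=12 t=19 v=6: → [19,24),[18,23),[17,22),[16,21),[15,20); WM=17
i=13 t=19 v=9: → [19,24),[18,23),[17,22),[16,21),[15,20); WM=17
i=14 t=19 v=2: → [19,24),[18,23),[17,22),[16,21),[15,20); WM=17

11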